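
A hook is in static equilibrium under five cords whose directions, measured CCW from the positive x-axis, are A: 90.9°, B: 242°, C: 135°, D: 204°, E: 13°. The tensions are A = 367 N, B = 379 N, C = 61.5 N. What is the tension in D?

T_D ≈ 655 N

Resolve: ΣF_x = 367 cos 90.9° + 379 cos 242° + 61.5 cos 135° + T_D cos 204° + T_E cos 13° = 0.
        ΣF_y = 367 sin 90.9° + 379 sin 242° + 61.5 sin 135° + T_D sin 204° + T_E sin 13° = 0.
The known terms sum to (-227.2, 75.8) N, so -0.9135 T_D + 0.9744 T_E = 227.2 and -0.4067 T_D + 0.2250 T_E = -75.8.
Solving simultaneously: T_D = 654.9 N, T_E = 847.2 N.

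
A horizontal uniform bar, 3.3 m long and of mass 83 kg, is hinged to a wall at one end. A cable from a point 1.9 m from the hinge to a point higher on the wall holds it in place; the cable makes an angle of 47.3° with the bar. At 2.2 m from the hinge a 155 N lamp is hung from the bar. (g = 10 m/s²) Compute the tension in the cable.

T ≈ 1220 N

Take torques about the hinge: T sin 47.3° · 1.9 = 83×10×1.65 + 155×2.2 = 1710.5 N·m.
So T = 1710.5 / (0.7349 × 1.9) = 1225 N.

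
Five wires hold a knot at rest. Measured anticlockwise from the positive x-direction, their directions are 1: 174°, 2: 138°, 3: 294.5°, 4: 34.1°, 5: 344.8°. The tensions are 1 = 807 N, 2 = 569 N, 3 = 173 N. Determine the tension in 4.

Resolve: ΣF_x = 807 cos 174° + 569 cos 138° + 173 cos 294.5° + T_4 cos 34.1° + T_5 cos 344.8° = 0.
        ΣF_y = 807 sin 174° + 569 sin 138° + 173 sin 294.5° + T_4 sin 34.1° + T_5 sin 344.8° = 0.
The known terms sum to (-1154, 307.7) N, so 0.8281 T_4 + 0.9650 T_5 = 1154 and 0.5606 T_4 − 0.2622 T_5 = -307.7.
Solving simultaneously: T_4 = 7.361 N, T_5 = 1189 N.

T_4 ≈ 7.36 N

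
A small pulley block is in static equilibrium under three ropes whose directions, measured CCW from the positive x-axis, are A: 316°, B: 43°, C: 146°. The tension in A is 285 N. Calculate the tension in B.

Resolve: ΣF_x = 285 cos 316° + T_B cos 43° + T_C cos 146° = 0.
        ΣF_y = 285 sin 316° + T_B sin 43° + T_C sin 146° = 0.
The known terms sum to (205, -198) N, so 0.7314 T_B − 0.8290 T_C = -205 and 0.6820 T_B + 0.5592 T_C = 198.
Solving simultaneously: T_B = 50.79 N, T_C = 292.1 N.

T_B ≈ 50.8 N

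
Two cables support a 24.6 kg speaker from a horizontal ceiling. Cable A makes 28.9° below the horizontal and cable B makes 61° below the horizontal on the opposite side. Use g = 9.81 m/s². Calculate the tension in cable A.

Weight W = 24.6 × 9.81 = 241.3 N acts straight down.
Horizontal: T_A cos 28.9° = T_B cos 61°  →  T_B = 1.806 T_A.
Vertical: T_A sin 28.9° + T_B sin 61° = 241.3.
Substituting the horizontal relation into the vertical equation gives 2.063 T_A = 241.3, so T_A = 117 N.

T_A ≈ 117 N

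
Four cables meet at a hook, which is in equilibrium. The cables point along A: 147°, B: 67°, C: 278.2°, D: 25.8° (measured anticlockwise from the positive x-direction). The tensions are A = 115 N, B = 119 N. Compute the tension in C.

Resolve: ΣF_x = 115 cos 147° + 119 cos 67° + T_C cos 278.2° + T_D cos 25.8° = 0.
        ΣF_y = 115 sin 147° + 119 sin 67° + T_C sin 278.2° + T_D sin 25.8° = 0.
The known terms sum to (-49.95, 172.2) N, so 0.1426 T_C + 0.9003 T_D = 49.95 and -0.9898 T_C + 0.4352 T_D = -172.2.
Solving simultaneously: T_C = 185.4 N, T_D = 26.10 N.

T_C ≈ 185 N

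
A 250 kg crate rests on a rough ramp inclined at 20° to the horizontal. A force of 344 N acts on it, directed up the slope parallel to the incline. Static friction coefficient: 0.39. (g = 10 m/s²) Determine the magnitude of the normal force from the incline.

N ≈ 2350 N

Axes along / perpendicular to the incline. W sin 20° = 855.1 N down-slope; W cos 20° = 2349 N into the surface.
Perpendicular: N = W cos 20° − P sin 0° = 2349 − 0 = 2349 N.
Along incline: P cos 0° + f = W sin 20° (friction acts up-slope) → f = 855.1 − 344 = 511.1 N.
|f| = 511.1 N ≤ μN = 916.2 N, so the crate is indeed static.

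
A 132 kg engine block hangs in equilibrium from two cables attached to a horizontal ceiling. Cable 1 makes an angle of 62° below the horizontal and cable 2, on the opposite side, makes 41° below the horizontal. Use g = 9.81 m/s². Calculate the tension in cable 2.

T_2 ≈ 624 N

Weight W = 132 × 9.81 = 1295 N acts straight down.
Horizontal: T_1 cos 62° = T_2 cos 41°  →  T_1 = 1.608 T_2.
Vertical: T_1 sin 62° + T_2 sin 41° = 1295.
Substituting the horizontal relation into the vertical equation gives 2.075 T_2 = 1295, so T_2 = 623.9 N.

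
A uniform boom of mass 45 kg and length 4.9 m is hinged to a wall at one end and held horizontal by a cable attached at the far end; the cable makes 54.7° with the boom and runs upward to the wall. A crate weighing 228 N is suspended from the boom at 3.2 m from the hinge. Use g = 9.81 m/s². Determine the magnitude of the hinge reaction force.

Take torques about the hinge: T sin 54.7° · 4.9 = 45×9.81×2.45 + 228×3.2 = 1811.2 N·m.
So T = 1811.2 / (0.8161 × 4.9) = 452.89 N.
ΣF_x = 0: H_x = T cos 54.7° = 261.71 N.
ΣF_y = 0: H_y = (45×9.81 + 228) − T sin 54.7° = 669.45 − 369.62 = 299.83 N.
|H| = √(H_x² + H_y²) = √((261.71)² + (299.83)²) = 397.98 N.

|H| ≈ 398 N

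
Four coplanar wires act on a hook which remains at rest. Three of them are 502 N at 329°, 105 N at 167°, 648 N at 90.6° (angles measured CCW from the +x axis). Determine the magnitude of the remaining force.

F ≈ 523 N

Sum the known components: ΣF_x = 321.2 N, ΣF_y = 413 N.
For equilibrium the remaining force must supply (−ΣF_x, −ΣF_y) = (-321.2, -413) N.
Magnitude = √((-321.2)² + (-413)²) = 523.2 N; direction = atan2(-413, -321.2) = 232.1°.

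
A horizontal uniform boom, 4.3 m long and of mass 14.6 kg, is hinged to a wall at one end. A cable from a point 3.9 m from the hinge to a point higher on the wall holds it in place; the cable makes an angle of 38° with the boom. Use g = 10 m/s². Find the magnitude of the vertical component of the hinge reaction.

|H_y| ≈ 65.5 N

Take torques about the hinge: T sin 38° · 3.9 = 14.6×10×2.15 = 313.9 N·m.
So T = 313.9 / (0.6157 × 3.9) = 130.73 N.
ΣF_y = 0: H_y = (14.6×10) − T sin 38° = 146 − 80.487 = 65.513 N.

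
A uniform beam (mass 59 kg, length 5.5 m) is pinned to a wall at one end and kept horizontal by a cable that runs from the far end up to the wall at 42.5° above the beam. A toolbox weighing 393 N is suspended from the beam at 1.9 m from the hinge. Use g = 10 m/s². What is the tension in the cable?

T ≈ 638 N

Take torques about the hinge: T sin 42.5° · 5.5 = 59×10×2.75 + 393×1.9 = 2369.2 N·m.
So T = 2369.2 / (0.6756 × 5.5) = 637.61 N.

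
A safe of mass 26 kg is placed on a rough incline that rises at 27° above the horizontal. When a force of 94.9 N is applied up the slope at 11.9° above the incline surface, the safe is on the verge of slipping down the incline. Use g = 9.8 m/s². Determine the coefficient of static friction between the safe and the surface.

μ ≈ 0.110

On the verge of sliding down the incline, friction is at its maximum μN and acts up the slope.
Perpendicular to incline: N = W cos 27° − P sin 11.9° = 227 − 19.57 = 207.5 N.
Along incline: P cos 11.9° + μN = W sin 27° → μ = (W sin 27° − P cos 11.9°) / N = 0.11.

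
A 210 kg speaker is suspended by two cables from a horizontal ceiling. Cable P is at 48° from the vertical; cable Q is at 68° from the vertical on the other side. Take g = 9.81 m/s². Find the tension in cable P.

T_P ≈ 2130 N

Angles from the horizontal: cable P is 90° − 48° = 42°, cable Q is 90° − 68° = 22°.
Weight W = 210 × 9.81 = 2060 N acts straight down.
Horizontal: T_P cos 42° = T_Q cos 22°  →  T_Q = 0.8015 T_P.
Vertical: T_P sin 42° + T_Q sin 22° = 2060.
Substituting the horizontal relation into the vertical equation gives 0.9694 T_P = 2060, so T_P = 2125 N.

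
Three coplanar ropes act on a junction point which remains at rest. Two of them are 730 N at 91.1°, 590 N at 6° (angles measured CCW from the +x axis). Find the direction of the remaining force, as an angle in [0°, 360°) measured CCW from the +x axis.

θ ≈ 234°

Sum the known components: ΣF_x = 572.8 N, ΣF_y = 791.5 N.
For equilibrium the remaining force must supply (−ΣF_x, −ΣF_y) = (-572.8, -791.5) N.
Magnitude = √((-572.8)² + (-791.5)²) = 977 N; direction = atan2(-791.5, -572.8) = 234.1°.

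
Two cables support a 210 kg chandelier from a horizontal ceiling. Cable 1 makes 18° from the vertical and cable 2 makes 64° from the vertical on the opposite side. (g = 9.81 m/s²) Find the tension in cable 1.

T_1 ≈ 1870 N

Angles from the horizontal: cable 1 is 90° − 18° = 72°, cable 2 is 90° − 64° = 26°.
Weight W = 210 × 9.81 = 2060 N acts straight down.
Horizontal: T_1 cos 72° = T_2 cos 26°  →  T_2 = 0.3438 T_1.
Vertical: T_1 sin 72° + T_2 sin 26° = 2060.
Substituting the horizontal relation into the vertical equation gives 1.102 T_1 = 2060, so T_1 = 1870 N.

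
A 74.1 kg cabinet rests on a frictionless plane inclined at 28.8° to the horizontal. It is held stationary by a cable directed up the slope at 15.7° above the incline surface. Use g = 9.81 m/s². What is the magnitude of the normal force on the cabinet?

Take axes along and perpendicular to the incline. Weight components: W sin 28.8° = 350.2 N down-slope, W cos 28.8° = 637 N into the surface.
Along incline: T cos 15.7° = W sin 28.8° → T = 363.8 N.
Perpendicular: N = W cos 28.8° − T sin 15.7° = 538.6 N.

N ≈ 539 N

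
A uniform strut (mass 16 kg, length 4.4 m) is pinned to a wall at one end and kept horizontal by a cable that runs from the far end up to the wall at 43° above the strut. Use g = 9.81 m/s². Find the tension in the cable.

Take torques about the hinge: T sin 43° · 4.4 = 16×9.81×2.2 = 345.31 N·m.
So T = 345.31 / (0.6820 × 4.4) = 115.07 N.

T ≈ 115 N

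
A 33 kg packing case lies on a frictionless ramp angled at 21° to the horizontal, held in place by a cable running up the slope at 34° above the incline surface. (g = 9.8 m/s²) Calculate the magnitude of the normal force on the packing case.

N ≈ 224 N

Take axes along and perpendicular to the incline. Weight components: W sin 21° = 115.9 N down-slope, W cos 21° = 301.9 N into the surface.
Along incline: T cos 34° = W sin 21° → T = 139.8 N.
Perpendicular: N = W cos 21° − T sin 34° = 223.7 N.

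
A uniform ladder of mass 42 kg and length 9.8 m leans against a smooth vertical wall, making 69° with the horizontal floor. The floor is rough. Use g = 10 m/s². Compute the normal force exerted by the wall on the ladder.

N_wall ≈ 80.6 N

Torques about the foot: N_wall · 9.8 sin 69° = 42×10×4.9 cos 69° → N_wall = 80.611 N.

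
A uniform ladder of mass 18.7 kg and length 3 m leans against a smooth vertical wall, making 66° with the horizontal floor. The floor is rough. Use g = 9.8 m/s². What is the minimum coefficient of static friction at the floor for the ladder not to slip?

ΣF_y = 0: N_floor = 18.7×9.8 = 183.26 N.
Torques about the foot: N_wall · 3 sin 66° = 18.7×9.8×1.5 cos 66° → N_wall = 40.796 N.
ΣF_x = 0: f_floor = N_wall = 40.796 N.
μ_min = f_floor / N_floor = 40.796 / 183.26 = 0.2226.

μ_min ≈ 0.223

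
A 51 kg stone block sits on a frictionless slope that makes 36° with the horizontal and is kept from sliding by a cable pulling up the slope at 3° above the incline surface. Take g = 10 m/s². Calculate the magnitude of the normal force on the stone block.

N ≈ 397 N

Take axes along and perpendicular to the incline. Weight components: W sin 36° = 299.8 N down-slope, W cos 36° = 412.6 N into the surface.
Along incline: T cos 3° = W sin 36° → T = 300.2 N.
Perpendicular: N = W cos 36° − T sin 3° = 396.9 N.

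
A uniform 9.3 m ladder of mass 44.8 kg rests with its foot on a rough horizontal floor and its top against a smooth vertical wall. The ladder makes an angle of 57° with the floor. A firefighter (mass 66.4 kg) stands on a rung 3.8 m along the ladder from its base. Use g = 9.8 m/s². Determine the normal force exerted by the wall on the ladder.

Torques about the foot: N_wall · 9.3 sin 57° = 44.8×9.8×4.65 cos 57° + 66.4×9.8×3.8 cos 57° → N_wall = 315.23 N.

N_wall ≈ 315 N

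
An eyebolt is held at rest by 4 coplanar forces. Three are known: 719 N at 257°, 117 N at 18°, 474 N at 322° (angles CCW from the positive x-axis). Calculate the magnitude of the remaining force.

F ≈ 1010 N

Sum the known components: ΣF_x = 323.1 N, ΣF_y = -956.2 N.
For equilibrium the remaining force must supply (−ΣF_x, −ΣF_y) = (-323.1, 956.2) N.
Magnitude = √((-323.1)² + (956.2)²) = 1009 N; direction = atan2(956.2, -323.1) = 108.7°.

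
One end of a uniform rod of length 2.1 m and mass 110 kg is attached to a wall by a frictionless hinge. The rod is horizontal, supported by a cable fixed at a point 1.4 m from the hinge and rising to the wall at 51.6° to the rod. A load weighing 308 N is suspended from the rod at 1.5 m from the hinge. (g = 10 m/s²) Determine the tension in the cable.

Take torques about the hinge: T sin 51.6° · 1.4 = 110×10×1.05 + 308×1.5 = 1617 N·m.
So T = 1617 / (0.7837 × 1.4) = 1473.8 N.

T ≈ 1470 N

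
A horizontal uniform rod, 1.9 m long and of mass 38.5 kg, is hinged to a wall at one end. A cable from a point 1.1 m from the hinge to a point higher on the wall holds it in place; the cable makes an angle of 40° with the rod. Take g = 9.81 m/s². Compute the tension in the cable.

T ≈ 507 N

Take torques about the hinge: T sin 40° · 1.1 = 38.5×9.81×0.95 = 358.8 N·m.
So T = 358.8 / (0.6428 × 1.1) = 507.45 N.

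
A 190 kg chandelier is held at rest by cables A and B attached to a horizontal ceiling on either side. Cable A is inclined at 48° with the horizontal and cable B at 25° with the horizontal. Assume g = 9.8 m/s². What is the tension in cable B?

T_B ≈ 1300 N

Weight W = 190 × 9.8 = 1862 N acts straight down.
Horizontal: T_A cos 48° = T_B cos 25°  →  T_A = 1.354 T_B.
Vertical: T_A sin 48° + T_B sin 25° = 1862.
Substituting the horizontal relation into the vertical equation gives 1.429 T_B = 1862, so T_B = 1303 N.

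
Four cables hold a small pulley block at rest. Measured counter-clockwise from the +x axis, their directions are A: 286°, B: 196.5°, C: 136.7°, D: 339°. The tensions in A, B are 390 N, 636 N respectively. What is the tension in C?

Resolve: ΣF_x = 390 cos 286° + 636 cos 196.5° + T_C cos 136.7° + T_D cos 339° = 0.
        ΣF_y = 390 sin 286° + 636 sin 196.5° + T_C sin 136.7° + T_D sin 339° = 0.
The known terms sum to (-502.3, -555.5) N, so -0.7278 T_C + 0.9336 T_D = 502.3 and 0.6858 T_C − 0.3584 T_D = 555.5.
Solving simultaneously: T_C = 1841 N, T_D = 1973 N.

T_C ≈ 1840 N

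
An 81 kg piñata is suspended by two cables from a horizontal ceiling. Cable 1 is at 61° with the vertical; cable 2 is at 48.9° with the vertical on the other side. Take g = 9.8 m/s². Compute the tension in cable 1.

T_1 ≈ 636 N

Angles from the horizontal: cable 1 is 90° − 61° = 29°, cable 2 is 90° − 48.9° = 41.1°.
Weight W = 81 × 9.8 = 793.8 N acts straight down.
Horizontal: T_1 cos 29° = T_2 cos 41.1°  →  T_2 = 1.161 T_1.
Vertical: T_1 sin 29° + T_2 sin 41.1° = 793.8.
Substituting the horizontal relation into the vertical equation gives 1.248 T_1 = 793.8, so T_1 = 636.2 N.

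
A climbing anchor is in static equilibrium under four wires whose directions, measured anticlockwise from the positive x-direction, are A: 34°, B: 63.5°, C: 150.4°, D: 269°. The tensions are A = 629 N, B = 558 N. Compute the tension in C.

T_C ≈ 860 N

Resolve: ΣF_x = 629 cos 34° + 558 cos 63.5° + T_C cos 150.4° + T_D cos 269° = 0.
        ΣF_y = 629 sin 34° + 558 sin 63.5° + T_C sin 150.4° + T_D sin 269° = 0.
The known terms sum to (770.4, 851.1) N, so -0.8695 T_C − 0.0175 T_D = -770.4 and 0.4939 T_C − 0.9998 T_D = -851.1.
Solving simultaneously: T_C = 860.5 N, T_D = 1276 N.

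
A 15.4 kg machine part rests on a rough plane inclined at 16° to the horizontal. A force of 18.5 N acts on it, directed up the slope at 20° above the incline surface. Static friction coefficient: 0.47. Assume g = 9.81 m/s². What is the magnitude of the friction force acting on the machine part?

Axes along / perpendicular to the incline. W sin 16° = 41.64 N down-slope; W cos 16° = 145.2 N into the surface.
Perpendicular: N = W cos 16° − P sin 20° = 145.2 − 6.327 = 138.9 N.
Along incline: P cos 20° + f = W sin 16° (friction acts up-slope) → f = 41.64 − 17.38 = 24.26 N.
|f| = 24.26 N ≤ μN = 65.28 N, so the machine part is indeed static.

f ≈ 24.3 N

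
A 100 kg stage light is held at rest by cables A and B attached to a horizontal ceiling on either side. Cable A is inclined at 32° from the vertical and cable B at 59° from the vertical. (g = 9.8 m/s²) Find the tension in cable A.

T_A ≈ 840 N

Angles from the horizontal: cable A is 90° − 32° = 58°, cable B is 90° − 59° = 31°.
Weight W = 100 × 9.8 = 980 N acts straight down.
Horizontal: T_A cos 58° = T_B cos 31°  →  T_B = 0.6182 T_A.
Vertical: T_A sin 58° + T_B sin 31° = 980.
Substituting the horizontal relation into the vertical equation gives 1.166 T_A = 980, so T_A = 840.2 N.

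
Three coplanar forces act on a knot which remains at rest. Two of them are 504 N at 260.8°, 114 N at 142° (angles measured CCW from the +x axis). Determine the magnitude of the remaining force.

F ≈ 460 N

Sum the known components: ΣF_x = -170.4 N, ΣF_y = -427.3 N.
For equilibrium the remaining force must supply (−ΣF_x, −ΣF_y) = (170.4, 427.3) N.
Magnitude = √((170.4)² + (427.3)²) = 460.1 N; direction = atan2(427.3, 170.4) = 68.3°.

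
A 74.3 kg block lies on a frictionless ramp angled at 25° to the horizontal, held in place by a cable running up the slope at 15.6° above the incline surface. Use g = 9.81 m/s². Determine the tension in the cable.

T ≈ 320 N

Take axes along and perpendicular to the incline. Weight components: W sin 25° = 308 N down-slope, W cos 25° = 660.6 N into the surface.
Along incline: T cos 15.6° = W sin 25° → T = 319.8 N.
Perpendicular: N = W cos 25° − T sin 15.6° = 574.6 N.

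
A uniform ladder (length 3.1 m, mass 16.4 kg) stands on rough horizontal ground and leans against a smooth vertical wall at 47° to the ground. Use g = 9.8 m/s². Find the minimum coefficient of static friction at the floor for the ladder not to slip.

ΣF_y = 0: N_floor = 16.4×9.8 = 160.72 N.
Torques about the foot: N_wall · 3.1 sin 47° = 16.4×9.8×1.55 cos 47° → N_wall = 74.937 N.
ΣF_x = 0: f_floor = N_wall = 74.937 N.
μ_min = f_floor / N_floor = 74.937 / 160.72 = 0.4663.

μ_min ≈ 0.466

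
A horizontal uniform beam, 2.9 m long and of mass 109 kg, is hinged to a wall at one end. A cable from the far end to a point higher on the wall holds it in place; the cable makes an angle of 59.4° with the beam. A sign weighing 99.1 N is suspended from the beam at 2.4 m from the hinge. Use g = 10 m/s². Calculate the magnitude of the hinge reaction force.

|H| ≈ 673 N

Take torques about the hinge: T sin 59.4° · 2.9 = 109×10×1.45 + 99.1×2.4 = 1818.3 N·m.
So T = 1818.3 / (0.8607 × 2.9) = 728.46 N.
ΣF_x = 0: H_x = T cos 59.4° = 370.81 N.
ΣF_y = 0: H_y = (109×10 + 99.1) − T sin 59.4° = 1189.1 − 627.01 = 562.09 N.
|H| = √(H_x² + H_y²) = √((370.81)² + (562.09)²) = 673.38 N.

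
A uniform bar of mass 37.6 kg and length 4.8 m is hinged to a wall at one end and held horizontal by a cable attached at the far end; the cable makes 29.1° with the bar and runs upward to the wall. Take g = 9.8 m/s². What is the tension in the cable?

T ≈ 379 N

Take torques about the hinge: T sin 29.1° · 4.8 = 37.6×9.8×2.4 = 884.35 N·m.
So T = 884.35 / (0.4863 × 4.8) = 378.83 N.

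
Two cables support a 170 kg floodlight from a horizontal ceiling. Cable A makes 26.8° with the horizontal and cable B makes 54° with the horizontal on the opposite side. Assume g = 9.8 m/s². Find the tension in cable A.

T_A ≈ 992 N

Weight W = 170 × 9.8 = 1666 N acts straight down.
Horizontal: T_A cos 26.8° = T_B cos 54°  →  T_B = 1.519 T_A.
Vertical: T_A sin 26.8° + T_B sin 54° = 1666.
Substituting the horizontal relation into the vertical equation gives 1.679 T_A = 1666, so T_A = 992 N.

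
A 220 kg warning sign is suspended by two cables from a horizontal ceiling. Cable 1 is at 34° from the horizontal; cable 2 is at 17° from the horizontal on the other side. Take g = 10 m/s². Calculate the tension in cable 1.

Weight W = 220 × 10 = 2200 N acts straight down.
Horizontal: T_1 cos 34° = T_2 cos 17°  →  T_2 = 0.8669 T_1.
Vertical: T_1 sin 34° + T_2 sin 17° = 2200.
Substituting the horizontal relation into the vertical equation gives 0.8127 T_1 = 2200, so T_1 = 2707 N.

T_1 ≈ 2710 N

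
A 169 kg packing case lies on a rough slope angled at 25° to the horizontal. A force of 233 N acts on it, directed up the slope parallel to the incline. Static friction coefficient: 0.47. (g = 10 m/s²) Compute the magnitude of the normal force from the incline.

Axes along / perpendicular to the incline. W sin 25° = 714.2 N down-slope; W cos 25° = 1532 N into the surface.
Perpendicular: N = W cos 25° − P sin 0° = 1532 − 0 = 1532 N.
Along incline: P cos 0° + f = W sin 25° (friction acts up-slope) → f = 714.2 − 233 = 481.2 N.
|f| = 481.2 N ≤ μN = 719.9 N, so the packing case is indeed static.

N ≈ 1530 N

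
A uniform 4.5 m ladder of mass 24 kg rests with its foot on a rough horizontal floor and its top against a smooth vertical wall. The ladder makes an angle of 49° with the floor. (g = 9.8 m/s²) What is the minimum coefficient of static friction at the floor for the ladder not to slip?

ΣF_y = 0: N_floor = 24×9.8 = 235.2 N.
Torques about the foot: N_wall · 4.5 sin 49° = 24×9.8×2.25 cos 49° → N_wall = 102.23 N.
ΣF_x = 0: f_floor = N_wall = 102.23 N.
μ_min = f_floor / N_floor = 102.23 / 235.2 = 0.4346.

μ_min ≈ 0.435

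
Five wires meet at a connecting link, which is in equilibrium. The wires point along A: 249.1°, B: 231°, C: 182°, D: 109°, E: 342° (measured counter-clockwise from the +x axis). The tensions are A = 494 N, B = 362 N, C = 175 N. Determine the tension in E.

T_E ≈ 991 N

Resolve: ΣF_x = 494 cos 249.1° + 362 cos 231° + 175 cos 182° + T_D cos 109° + T_E cos 342° = 0.
        ΣF_y = 494 sin 249.1° + 362 sin 231° + 175 sin 182° + T_D sin 109° + T_E sin 342° = 0.
The known terms sum to (-578.9, -748.9) N, so -0.3256 T_D + 0.9511 T_E = 578.9 and 0.9455 T_D − 0.3090 T_E = 748.9.
Solving simultaneously: T_D = 1116 N, T_E = 990.7 N.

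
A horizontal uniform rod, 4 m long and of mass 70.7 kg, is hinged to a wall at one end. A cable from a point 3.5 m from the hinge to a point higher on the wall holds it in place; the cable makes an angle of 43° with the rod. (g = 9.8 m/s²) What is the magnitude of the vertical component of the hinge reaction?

|H_y| ≈ 297 N

Take torques about the hinge: T sin 43° · 3.5 = 70.7×9.8×2 = 1385.7 N·m.
So T = 1385.7 / (0.6820 × 3.5) = 580.53 N.
ΣF_y = 0: H_y = (70.7×9.8) − T sin 43° = 692.86 − 395.92 = 296.94 N.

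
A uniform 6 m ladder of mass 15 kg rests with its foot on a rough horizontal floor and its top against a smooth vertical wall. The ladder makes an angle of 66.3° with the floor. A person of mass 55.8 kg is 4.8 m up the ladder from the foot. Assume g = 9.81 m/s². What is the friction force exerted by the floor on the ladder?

Torques about the foot: N_wall · 6 sin 66.3° = 15×9.81×3 cos 66.3° + 55.8×9.81×4.8 cos 66.3° → N_wall = 224.53 N.
ΣF_x = 0: f_floor = N_wall = 224.53 N.

f ≈ 225 N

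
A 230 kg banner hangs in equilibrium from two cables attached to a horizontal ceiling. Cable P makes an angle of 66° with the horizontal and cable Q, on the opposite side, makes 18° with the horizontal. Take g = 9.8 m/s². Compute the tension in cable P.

Weight W = 230 × 9.8 = 2254 N acts straight down.
Horizontal: T_P cos 66° = T_Q cos 18°  →  T_Q = 0.4277 T_P.
Vertical: T_P sin 66° + T_Q sin 18° = 2254.
Substituting the horizontal relation into the vertical equation gives 1.046 T_P = 2254, so T_P = 2155 N.

T_P ≈ 2160 N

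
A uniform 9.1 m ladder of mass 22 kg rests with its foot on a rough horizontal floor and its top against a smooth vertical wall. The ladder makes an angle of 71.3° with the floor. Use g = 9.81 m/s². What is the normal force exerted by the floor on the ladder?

N_floor ≈ 216 N

ΣF_y = 0: N_floor = 22×9.81 = 215.82 N.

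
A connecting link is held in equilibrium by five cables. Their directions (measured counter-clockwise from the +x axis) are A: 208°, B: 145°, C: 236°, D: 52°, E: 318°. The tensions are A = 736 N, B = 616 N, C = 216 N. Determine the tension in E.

Resolve: ΣF_x = 736 cos 208° + 616 cos 145° + 216 cos 236° + T_D cos 52° + T_E cos 318° = 0.
        ΣF_y = 736 sin 208° + 616 sin 145° + 216 sin 236° + T_D sin 52° + T_E sin 318° = 0.
The known terms sum to (-1275, -171.3) N, so 0.6157 T_D + 0.7431 T_E = 1275 and 0.7880 T_D − 0.6691 T_E = 171.3.
Solving simultaneously: T_D = 983 N, T_E = 901.6 N.

T_E ≈ 902 N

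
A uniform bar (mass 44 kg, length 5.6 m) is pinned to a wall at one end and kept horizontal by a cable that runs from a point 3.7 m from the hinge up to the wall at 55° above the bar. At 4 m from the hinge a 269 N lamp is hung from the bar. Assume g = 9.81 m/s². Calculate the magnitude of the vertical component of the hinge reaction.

Take torques about the hinge: T sin 55° · 3.7 = 44×9.81×2.8 + 269×4 = 2284.6 N·m.
So T = 2284.6 / (0.8192 × 3.7) = 753.78 N.
ΣF_y = 0: H_y = (44×9.81 + 269) − T sin 55° = 700.64 − 617.46 = 83.183 N.

|H_y| ≈ 83.2 N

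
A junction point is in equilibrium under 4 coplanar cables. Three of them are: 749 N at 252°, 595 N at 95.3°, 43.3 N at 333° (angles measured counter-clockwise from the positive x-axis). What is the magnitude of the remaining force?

F ≈ 284 N

Sum the known components: ΣF_x = -247.8 N, ΣF_y = -139.5 N.
For equilibrium the remaining force must supply (−ΣF_x, −ΣF_y) = (247.8, 139.5) N.
Magnitude = √((247.8)² + (139.5)²) = 284.4 N; direction = atan2(139.5, 247.8) = 29.4°.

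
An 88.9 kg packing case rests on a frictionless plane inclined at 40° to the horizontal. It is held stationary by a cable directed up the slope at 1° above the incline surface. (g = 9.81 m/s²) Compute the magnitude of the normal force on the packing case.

N ≈ 658 N

Take axes along and perpendicular to the incline. Weight components: W sin 40° = 560.6 N down-slope, W cos 40° = 668.1 N into the surface.
Along incline: T cos 1° = W sin 40° → T = 560.7 N.
Perpendicular: N = W cos 40° − T sin 1° = 658.3 N.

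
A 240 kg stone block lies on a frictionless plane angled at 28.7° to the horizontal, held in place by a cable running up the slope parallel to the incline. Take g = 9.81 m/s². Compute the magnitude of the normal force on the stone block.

Take axes along and perpendicular to the incline. Weight components: W sin 28.7° = 1131 N down-slope, W cos 28.7° = 2065 N into the surface.
Along incline: T cos 0° = W sin 28.7° → T = 1131 N.
Perpendicular: N = W cos 28.7° − T sin 0° = 2065 N.

N ≈ 2070 N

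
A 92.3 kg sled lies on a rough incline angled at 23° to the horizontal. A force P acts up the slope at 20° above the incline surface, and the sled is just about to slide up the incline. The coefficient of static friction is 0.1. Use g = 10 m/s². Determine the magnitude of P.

On the verge of sliding up the incline, friction equals μN and acts down the slope.
Perpendicular: N + P sin 20° = W cos 23° = 849.6 N.
Along incline: P cos 20° = W sin 23° + μN  with W sin 23° = 360.6 N.
Solving the pair for P and N: P = 457.6 N, N = 693.1 N (and f = μN = 69.31 N).

P ≈ 458 N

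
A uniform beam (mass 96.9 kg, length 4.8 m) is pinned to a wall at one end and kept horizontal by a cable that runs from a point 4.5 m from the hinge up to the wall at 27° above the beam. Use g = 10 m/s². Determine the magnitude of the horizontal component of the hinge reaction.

H_x ≈ 1010 N

Take torques about the hinge: T sin 27° · 4.5 = 96.9×10×2.4 = 2325.6 N·m.
So T = 2325.6 / (0.4540 × 4.5) = 1138.3 N.
ΣF_x = 0: H_x = T cos 27° = 1014.3 N.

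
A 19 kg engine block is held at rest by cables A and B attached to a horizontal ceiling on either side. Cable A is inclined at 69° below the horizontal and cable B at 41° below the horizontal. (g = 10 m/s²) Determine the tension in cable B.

Weight W = 19 × 10 = 190 N acts straight down.
Horizontal: T_A cos 69° = T_B cos 41°  →  T_A = 2.106 T_B.
Vertical: T_A sin 69° + T_B sin 41° = 190.
Substituting the horizontal relation into the vertical equation gives 2.622 T_B = 190, so T_B = 72.46 N.

T_B ≈ 72.5 N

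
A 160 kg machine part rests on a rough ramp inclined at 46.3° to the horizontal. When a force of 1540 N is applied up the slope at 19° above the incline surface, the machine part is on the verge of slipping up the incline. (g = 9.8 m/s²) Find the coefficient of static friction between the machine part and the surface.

On the verge of sliding up the incline, friction is at its maximum μN and acts down the slope.
Perpendicular to incline: N = W cos 46.3° − P sin 19° = 1083 − 501.4 = 581.9 N.
Along incline: P cos 19° − μN = W sin 46.3° → μ = −(W sin 46.3° − P cos 19°) / N = 0.5542.

μ ≈ 0.554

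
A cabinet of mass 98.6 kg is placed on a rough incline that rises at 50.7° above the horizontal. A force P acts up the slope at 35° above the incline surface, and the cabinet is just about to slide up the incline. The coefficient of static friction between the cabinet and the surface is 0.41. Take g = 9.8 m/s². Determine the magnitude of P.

P ≈ 947 N

On the verge of sliding up the incline, friction equals μN and acts down the slope.
Perpendicular: N + P sin 35° = W cos 50.7° = 612 N.
Along incline: P cos 35° = W sin 50.7° + μN  with W sin 50.7° = 747.7 N.
Solving the pair for P and N: P = 947.2 N, N = 68.72 N (and f = μN = 28.17 N).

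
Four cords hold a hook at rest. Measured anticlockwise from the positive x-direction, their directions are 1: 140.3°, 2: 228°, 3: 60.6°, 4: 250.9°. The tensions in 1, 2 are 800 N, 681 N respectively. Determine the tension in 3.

T_3 ≈ 5670 N

Resolve: ΣF_x = 800 cos 140.3° + 681 cos 228° + T_3 cos 60.6° + T_4 cos 250.9° = 0.
        ΣF_y = 800 sin 140.3° + 681 sin 228° + T_3 sin 60.6° + T_4 sin 250.9° = 0.
The known terms sum to (-1071, 4.933) N, so 0.4909 T_3 − 0.3272 T_4 = 1071 and 0.8712 T_3 − 0.9449 T_4 = -4.933.
Solving simultaneously: T_3 = 5670 N, T_4 = 5233 N.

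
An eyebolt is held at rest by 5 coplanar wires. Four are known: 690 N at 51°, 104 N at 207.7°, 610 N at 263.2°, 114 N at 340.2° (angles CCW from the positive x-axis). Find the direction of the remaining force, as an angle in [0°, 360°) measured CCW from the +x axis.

θ ≈ 157°

Sum the known components: ΣF_x = 377.2 N, ΣF_y = -156.4 N.
For equilibrium the remaining force must supply (−ΣF_x, −ΣF_y) = (-377.2, 156.4) N.
Magnitude = √((-377.2)² + (156.4)²) = 408.3 N; direction = atan2(156.4, -377.2) = 157.5°.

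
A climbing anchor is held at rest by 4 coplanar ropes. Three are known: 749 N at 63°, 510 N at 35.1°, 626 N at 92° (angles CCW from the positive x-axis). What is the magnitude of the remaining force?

F ≈ 1750 N

Sum the known components: ΣF_x = 735.4 N, ΣF_y = 1586 N.
For equilibrium the remaining force must supply (−ΣF_x, −ΣF_y) = (-735.4, -1586) N.
Magnitude = √((-735.4)² + (-1586)²) = 1748 N; direction = atan2(-1586, -735.4) = 245.1°.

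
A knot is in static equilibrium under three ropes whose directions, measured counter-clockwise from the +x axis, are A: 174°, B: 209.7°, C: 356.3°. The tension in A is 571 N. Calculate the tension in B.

T_B ≈ 41.6 N

Resolve: ΣF_x = 571 cos 174° + T_B cos 209.7° + T_C cos 356.3° = 0.
        ΣF_y = 571 sin 174° + T_B sin 209.7° + T_C sin 356.3° = 0.
The known terms sum to (-567.9, 59.69) N, so -0.8686 T_B + 0.9979 T_C = 567.9 and -0.4955 T_B − 0.0645 T_C = -59.69.
Solving simultaneously: T_B = 41.63 N, T_C = 605.3 N.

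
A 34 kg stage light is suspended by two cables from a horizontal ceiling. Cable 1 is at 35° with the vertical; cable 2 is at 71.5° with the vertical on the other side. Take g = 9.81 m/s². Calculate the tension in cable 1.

T_1 ≈ 330 N

Angles from the horizontal: cable 1 is 90° − 35° = 55°, cable 2 is 90° − 71.5° = 18.5°.
Weight W = 34 × 9.81 = 333.5 N acts straight down.
Horizontal: T_1 cos 55° = T_2 cos 18.5°  →  T_2 = 0.6048 T_1.
Vertical: T_1 sin 55° + T_2 sin 18.5° = 333.5.
Substituting the horizontal relation into the vertical equation gives 1.011 T_1 = 333.5, so T_1 = 329.9 N.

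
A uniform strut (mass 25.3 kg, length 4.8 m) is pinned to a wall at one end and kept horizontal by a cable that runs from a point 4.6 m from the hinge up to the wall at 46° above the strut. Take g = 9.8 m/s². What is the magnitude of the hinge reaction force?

Take torques about the hinge: T sin 46° · 4.6 = 25.3×9.8×2.4 = 595.06 N·m.
So T = 595.06 / (0.7193 × 4.6) = 179.83 N.
ΣF_x = 0: H_x = T cos 46° = 124.92 N.
ΣF_y = 0: H_y = (25.3×9.8) − T sin 46° = 247.94 − 129.36 = 118.58 N.
|H| = √(H_x² + H_y²) = √((124.92)² + (118.58)²) = 172.24 N.

|H| ≈ 172 N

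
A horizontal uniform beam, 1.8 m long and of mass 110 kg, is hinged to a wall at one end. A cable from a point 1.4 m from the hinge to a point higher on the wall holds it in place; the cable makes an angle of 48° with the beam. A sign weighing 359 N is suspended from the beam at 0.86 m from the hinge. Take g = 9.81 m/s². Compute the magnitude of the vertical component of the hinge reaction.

Take torques about the hinge: T sin 48° · 1.4 = 110×9.81×0.9 + 359×0.86 = 1279.9 N·m.
So T = 1279.9 / (0.7431 × 1.4) = 1230.2 N.
ΣF_y = 0: H_y = (110×9.81 + 359) − T sin 48° = 1438.1 − 914.24 = 523.86 N.

|H_y| ≈ 524 N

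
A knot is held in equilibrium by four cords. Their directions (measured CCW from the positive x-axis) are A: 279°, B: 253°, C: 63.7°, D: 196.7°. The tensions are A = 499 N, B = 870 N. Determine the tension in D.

Resolve: ΣF_x = 499 cos 279° + 870 cos 253° + T_C cos 63.7° + T_D cos 196.7° = 0.
        ΣF_y = 499 sin 279° + 870 sin 253° + T_C sin 63.7° + T_D sin 196.7° = 0.
The known terms sum to (-176.3, -1325) N, so 0.4431 T_C − 0.9578 T_D = 176.3 and 0.8965 T_C − 0.2874 T_D = 1325.
Solving simultaneously: T_C = 1666 N, T_D = 586.5 N.

T_D ≈ 587 N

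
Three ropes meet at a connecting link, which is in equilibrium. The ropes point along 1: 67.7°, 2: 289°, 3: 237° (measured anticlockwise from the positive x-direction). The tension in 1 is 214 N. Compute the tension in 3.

T_3 ≈ 179 N

Resolve: ΣF_x = 214 cos 67.7° + T_2 cos 289° + T_3 cos 237° = 0.
        ΣF_y = 214 sin 67.7° + T_2 sin 289° + T_3 sin 237° = 0.
The known terms sum to (81.2, 198) N, so 0.3256 T_2 − 0.5446 T_3 = -81.2 and -0.9455 T_2 − 0.8387 T_3 = -198.
Solving simultaneously: T_2 = 50.42 N, T_3 = 179.2 N.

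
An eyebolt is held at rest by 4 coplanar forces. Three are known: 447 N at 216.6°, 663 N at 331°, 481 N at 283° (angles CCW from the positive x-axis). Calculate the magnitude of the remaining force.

Sum the known components: ΣF_x = 329.2 N, ΣF_y = -1057 N.
For equilibrium the remaining force must supply (−ΣF_x, −ΣF_y) = (-329.2, 1057) N.
Magnitude = √((-329.2)² + (1057)²) = 1107 N; direction = atan2(1057, -329.2) = 107.3°.

F ≈ 1110 N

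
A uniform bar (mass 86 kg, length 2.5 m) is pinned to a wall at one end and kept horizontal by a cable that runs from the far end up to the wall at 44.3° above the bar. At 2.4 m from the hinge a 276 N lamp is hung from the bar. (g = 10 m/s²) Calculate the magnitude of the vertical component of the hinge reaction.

Take torques about the hinge: T sin 44.3° · 2.5 = 86×10×1.25 + 276×2.4 = 1737.4 N·m.
So T = 1737.4 / (0.6984 × 2.5) = 995.05 N.
ΣF_y = 0: H_y = (86×10 + 276) − T sin 44.3° = 1136 − 694.96 = 441.04 N.

|H_y| ≈ 441 N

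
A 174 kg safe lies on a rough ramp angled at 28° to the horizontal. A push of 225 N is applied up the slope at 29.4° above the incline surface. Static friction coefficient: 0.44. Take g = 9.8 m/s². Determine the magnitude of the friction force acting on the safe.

Axes along / perpendicular to the incline. W sin 28° = 800.5 N down-slope; W cos 28° = 1506 N into the surface.
Perpendicular: N = W cos 28° − P sin 29.4° = 1506 − 110.5 = 1395 N.
Along incline: P cos 29.4° + f = W sin 28° (friction acts up-slope) → f = 800.5 − 196 = 604.5 N.
|f| = 604.5 N ≤ μN = 613.9 N, so the safe is indeed static.

f ≈ 605 N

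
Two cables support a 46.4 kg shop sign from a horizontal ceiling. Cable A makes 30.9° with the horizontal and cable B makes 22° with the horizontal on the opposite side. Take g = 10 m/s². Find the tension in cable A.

Weight W = 46.4 × 10 = 464 N acts straight down.
Horizontal: T_A cos 30.9° = T_B cos 22°  →  T_B = 0.9255 T_A.
Vertical: T_A sin 30.9° + T_B sin 22° = 464.
Substituting the horizontal relation into the vertical equation gives 0.8602 T_A = 464, so T_A = 539.4 N.

T_A ≈ 539 N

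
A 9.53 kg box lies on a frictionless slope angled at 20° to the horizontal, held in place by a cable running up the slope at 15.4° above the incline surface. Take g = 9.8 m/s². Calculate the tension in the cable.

Take axes along and perpendicular to the incline. Weight components: W sin 20° = 31.94 N down-slope, W cos 20° = 87.76 N into the surface.
Along incline: T cos 15.4° = W sin 20° → T = 33.13 N.
Perpendicular: N = W cos 20° − T sin 15.4° = 78.96 N.

T ≈ 33.1 N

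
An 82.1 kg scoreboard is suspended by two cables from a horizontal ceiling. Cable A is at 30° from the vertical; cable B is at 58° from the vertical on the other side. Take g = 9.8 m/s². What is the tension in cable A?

T_A ≈ 683 N

Angles from the horizontal: cable A is 90° − 30° = 60°, cable B is 90° − 58° = 32°.
Weight W = 82.1 × 9.8 = 804.6 N acts straight down.
Horizontal: T_A cos 60° = T_B cos 32°  →  T_B = 0.5896 T_A.
Vertical: T_A sin 60° + T_B sin 32° = 804.6.
Substituting the horizontal relation into the vertical equation gives 1.178 T_A = 804.6, so T_A = 682.7 N.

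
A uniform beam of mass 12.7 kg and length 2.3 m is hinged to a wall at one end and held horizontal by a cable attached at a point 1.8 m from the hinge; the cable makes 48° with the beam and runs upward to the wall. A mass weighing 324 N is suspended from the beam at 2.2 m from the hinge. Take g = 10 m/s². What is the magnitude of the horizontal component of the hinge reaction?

Take torques about the hinge: T sin 48° · 1.8 = 12.7×10×1.15 + 324×2.2 = 858.85 N·m.
So T = 858.85 / (0.7431 × 1.8) = 642.05 N.
ΣF_x = 0: H_x = T cos 48° = 429.62 N.

H_x ≈ 430 N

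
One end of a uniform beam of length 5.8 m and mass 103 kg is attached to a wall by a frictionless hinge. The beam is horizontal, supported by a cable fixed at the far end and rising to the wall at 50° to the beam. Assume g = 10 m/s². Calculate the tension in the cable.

Take torques about the hinge: T sin 50° · 5.8 = 103×10×2.9 = 2987 N·m.
So T = 2987 / (0.7660 × 5.8) = 672.28 N.

T ≈ 672 N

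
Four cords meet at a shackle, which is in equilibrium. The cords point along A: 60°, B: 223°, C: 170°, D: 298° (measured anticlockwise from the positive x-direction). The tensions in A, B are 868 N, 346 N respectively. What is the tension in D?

Resolve: ΣF_x = 868 cos 60° + 346 cos 223° + T_C cos 170° + T_D cos 298° = 0.
        ΣF_y = 868 sin 60° + 346 sin 223° + T_C sin 170° + T_D sin 298° = 0.
The known terms sum to (181, 515.7) N, so -0.9848 T_C + 0.4695 T_D = -181 and 0.1736 T_C − 0.8829 T_D = -515.7.
Solving simultaneously: T_C = 510 N, T_D = 684.4 N.

T_D ≈ 684 N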